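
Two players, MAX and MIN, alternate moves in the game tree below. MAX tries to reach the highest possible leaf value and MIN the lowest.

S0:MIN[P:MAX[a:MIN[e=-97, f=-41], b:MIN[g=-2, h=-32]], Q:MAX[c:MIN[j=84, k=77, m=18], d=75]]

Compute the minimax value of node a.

a (MIN): min(-97, -41) = -97

-97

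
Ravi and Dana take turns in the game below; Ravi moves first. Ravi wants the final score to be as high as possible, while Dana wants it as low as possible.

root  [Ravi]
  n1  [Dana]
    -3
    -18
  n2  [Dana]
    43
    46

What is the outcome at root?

43

n1 (Dana): min(-3, -18) = -18
n2 (Dana): min(43, 46) = 43
root (Ravi): max(-18, 43) = 43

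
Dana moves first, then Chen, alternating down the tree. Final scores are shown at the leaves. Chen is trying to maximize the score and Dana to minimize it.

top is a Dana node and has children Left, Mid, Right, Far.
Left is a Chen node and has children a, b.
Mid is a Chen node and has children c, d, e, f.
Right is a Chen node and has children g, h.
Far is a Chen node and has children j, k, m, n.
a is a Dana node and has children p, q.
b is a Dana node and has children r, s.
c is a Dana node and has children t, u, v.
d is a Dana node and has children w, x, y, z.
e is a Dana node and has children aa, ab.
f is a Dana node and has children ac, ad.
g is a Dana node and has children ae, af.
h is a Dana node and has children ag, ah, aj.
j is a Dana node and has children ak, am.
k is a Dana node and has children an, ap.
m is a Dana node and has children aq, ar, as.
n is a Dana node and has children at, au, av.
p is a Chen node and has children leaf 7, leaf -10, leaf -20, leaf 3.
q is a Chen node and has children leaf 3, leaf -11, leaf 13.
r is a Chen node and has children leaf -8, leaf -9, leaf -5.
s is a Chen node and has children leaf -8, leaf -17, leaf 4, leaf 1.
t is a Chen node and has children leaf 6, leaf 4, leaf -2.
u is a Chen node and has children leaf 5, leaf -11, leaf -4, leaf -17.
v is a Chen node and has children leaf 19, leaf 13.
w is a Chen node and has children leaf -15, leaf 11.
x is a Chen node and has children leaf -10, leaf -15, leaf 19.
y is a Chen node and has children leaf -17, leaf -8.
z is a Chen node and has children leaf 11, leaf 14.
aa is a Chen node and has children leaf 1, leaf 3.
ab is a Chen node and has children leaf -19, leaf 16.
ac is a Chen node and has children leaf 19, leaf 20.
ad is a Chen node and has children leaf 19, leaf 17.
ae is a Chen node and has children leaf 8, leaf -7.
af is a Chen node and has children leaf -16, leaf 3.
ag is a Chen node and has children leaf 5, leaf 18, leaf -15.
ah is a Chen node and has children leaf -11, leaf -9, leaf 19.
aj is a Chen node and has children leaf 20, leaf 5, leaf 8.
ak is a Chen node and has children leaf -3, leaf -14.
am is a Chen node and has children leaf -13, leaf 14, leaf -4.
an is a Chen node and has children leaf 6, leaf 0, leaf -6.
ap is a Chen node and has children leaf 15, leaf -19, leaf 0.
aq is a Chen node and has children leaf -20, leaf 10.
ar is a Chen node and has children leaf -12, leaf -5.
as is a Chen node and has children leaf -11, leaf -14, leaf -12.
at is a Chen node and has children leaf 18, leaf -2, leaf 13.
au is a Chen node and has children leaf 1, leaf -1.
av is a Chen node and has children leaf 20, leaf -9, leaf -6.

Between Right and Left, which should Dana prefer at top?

ae (Chen): max(8, -7) = 8
af (Chen): max(-16, 3) = 3
g (Dana): min(8, 3) = 3
ag (Chen): max(5, 18, -15) = 18
ah (Chen): max(-11, -9, 19) = 19
aj (Chen): max(20, 5, 8) = 20
h (Dana): min(18, 19, 20) = 18
Right (Chen): max(3, 18) = 18
p (Chen): max(7, -10, -20, 3) = 7
q (Chen): max(3, -11, 13) = 13
a (Dana): min(7, 13) = 7
r (Chen): max(-8, -9, -5) = -5
s (Chen): max(-8, -17, 4, 1) = 4
b (Dana): min(-5, 4) = -5
Left (Chen): max(7, -5) = 7
Dana prefers the lower value; Right=18, Left=7. Left is better since 7 < 18.

Left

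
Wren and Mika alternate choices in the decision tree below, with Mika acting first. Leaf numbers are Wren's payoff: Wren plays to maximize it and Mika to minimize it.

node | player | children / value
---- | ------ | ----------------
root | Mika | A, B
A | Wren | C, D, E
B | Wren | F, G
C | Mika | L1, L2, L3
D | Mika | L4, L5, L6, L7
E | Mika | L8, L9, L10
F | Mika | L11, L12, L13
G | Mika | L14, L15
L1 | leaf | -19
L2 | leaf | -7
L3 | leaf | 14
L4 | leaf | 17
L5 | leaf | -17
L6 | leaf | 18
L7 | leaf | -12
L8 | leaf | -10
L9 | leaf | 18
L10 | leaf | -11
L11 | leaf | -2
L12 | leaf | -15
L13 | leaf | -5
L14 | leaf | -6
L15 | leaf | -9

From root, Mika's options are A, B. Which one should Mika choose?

A

C (Mika): min(-19, -7, 14) = -19
D (Mika): min(17, -17, 18, -12) = -17
E (Mika): min(-10, 18, -11) = -11
A (Wren): max(-19, -17, -11) = -11
F (Mika): min(-2, -15, -5) = -15
G (Mika): min(-6, -9) = -9
B (Wren): max(-15, -9) = -9
root (Mika): min(-11, -9) = -11
Mika at root wants the lowest of {A=-11, B=-9}, so chooses A.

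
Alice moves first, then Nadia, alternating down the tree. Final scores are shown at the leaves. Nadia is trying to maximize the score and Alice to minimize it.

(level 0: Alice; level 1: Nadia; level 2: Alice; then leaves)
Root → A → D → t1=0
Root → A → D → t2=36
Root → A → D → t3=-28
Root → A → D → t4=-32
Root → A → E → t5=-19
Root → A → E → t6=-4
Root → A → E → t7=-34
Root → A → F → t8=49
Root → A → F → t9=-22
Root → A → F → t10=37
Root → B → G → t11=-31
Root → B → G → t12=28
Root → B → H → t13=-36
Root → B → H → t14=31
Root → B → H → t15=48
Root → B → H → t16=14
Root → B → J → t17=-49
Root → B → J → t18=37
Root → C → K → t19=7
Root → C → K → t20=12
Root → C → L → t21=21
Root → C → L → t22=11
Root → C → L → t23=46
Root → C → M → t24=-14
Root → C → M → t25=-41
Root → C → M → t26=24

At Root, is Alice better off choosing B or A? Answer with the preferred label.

B

G (Alice): min(-31, 28) = -31
H (Alice): min(-36, 31, 48, 14) = -36
J (Alice): min(-49, 37) = -49
B (Nadia): max(-31, -36, -49) = -31
D (Alice): min(0, 36, -28, -32) = -32
E (Alice): min(-19, -4, -34) = -34
F (Alice): min(49, -22, 37) = -22
A (Nadia): max(-32, -34, -22) = -22
Alice prefers the lower value; B=-31, A=-22. B is better since -31 < -22.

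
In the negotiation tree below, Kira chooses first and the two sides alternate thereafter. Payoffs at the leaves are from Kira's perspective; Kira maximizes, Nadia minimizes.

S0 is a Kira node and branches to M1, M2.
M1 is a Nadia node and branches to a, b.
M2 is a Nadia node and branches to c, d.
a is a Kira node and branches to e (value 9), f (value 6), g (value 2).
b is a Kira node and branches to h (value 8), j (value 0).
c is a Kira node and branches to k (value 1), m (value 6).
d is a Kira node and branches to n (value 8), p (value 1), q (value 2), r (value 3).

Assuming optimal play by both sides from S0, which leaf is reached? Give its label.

a (Kira): max(9, 6, 2) = 9
b (Kira): max(8, 0) = 8
M1 (Nadia): min(9, 8) = 8
c (Kira): max(1, 6) = 6
d (Kira): max(8, 1, 2, 3) = 8
M2 (Nadia): min(6, 8) = 6
S0 (Kira): max(8, 6) = 8
At S0, Kira picks M1 (highest: 8).
At M1, Nadia picks b (lowest: 8).
At b, Kira picks h (highest: 8).
Terminal value 8.

h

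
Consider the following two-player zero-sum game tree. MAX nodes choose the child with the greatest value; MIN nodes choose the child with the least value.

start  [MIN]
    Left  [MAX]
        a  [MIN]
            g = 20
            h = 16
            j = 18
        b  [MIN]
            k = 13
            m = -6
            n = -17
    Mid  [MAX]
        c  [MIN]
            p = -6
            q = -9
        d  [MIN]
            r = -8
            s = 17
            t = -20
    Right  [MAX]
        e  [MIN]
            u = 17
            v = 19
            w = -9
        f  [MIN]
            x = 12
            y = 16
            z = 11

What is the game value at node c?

c (MIN): min(-6, -9) = -9

-9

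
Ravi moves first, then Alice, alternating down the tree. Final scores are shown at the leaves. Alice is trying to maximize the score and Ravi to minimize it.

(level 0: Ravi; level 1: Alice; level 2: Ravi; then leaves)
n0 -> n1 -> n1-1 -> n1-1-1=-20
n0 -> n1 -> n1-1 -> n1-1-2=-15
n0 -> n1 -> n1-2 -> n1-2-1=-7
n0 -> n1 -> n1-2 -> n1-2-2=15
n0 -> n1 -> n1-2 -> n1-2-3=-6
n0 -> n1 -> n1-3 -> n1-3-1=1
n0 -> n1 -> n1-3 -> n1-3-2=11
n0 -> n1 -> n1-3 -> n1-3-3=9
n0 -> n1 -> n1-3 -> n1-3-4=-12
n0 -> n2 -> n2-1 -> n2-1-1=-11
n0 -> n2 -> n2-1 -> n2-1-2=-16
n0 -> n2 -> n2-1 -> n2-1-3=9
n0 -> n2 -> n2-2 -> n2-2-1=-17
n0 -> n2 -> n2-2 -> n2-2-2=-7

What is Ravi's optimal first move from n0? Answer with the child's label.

n1-1 (Ravi): min(-20, -15) = -20
n1-2 (Ravi): min(-7, 15, -6) = -7
n1-3 (Ravi): min(1, 11, 9, -12) = -12
n1 (Alice): max(-20, -7, -12) = -7
n2-1 (Ravi): min(-11, -16, 9) = -16
n2-2 (Ravi): min(-17, -7) = -17
n2 (Alice): max(-16, -17) = -16
n0 (Ravi): min(-7, -16) = -16
Ravi at n0 wants the lowest of {n1=-7, n2=-16}, so chooses n2.

n2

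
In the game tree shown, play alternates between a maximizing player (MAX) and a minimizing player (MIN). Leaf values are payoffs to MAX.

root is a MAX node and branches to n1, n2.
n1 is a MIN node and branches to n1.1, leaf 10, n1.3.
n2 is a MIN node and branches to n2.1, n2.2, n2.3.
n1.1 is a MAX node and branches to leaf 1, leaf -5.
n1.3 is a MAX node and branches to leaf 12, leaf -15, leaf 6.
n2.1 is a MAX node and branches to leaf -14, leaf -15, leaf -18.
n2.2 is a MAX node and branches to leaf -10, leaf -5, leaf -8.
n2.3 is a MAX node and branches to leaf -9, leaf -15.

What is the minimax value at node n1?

n1.1 (MAX): max(1, -5) = 1
n1.3 (MAX): max(12, -15, 6) = 12
n1 (MIN): min(1, 10, 12) = 1

1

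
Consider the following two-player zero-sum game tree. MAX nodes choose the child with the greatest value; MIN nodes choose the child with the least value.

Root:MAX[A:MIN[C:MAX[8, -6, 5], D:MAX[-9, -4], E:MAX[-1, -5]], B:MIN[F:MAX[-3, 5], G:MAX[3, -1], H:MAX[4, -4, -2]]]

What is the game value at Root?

3

C (MAX): max(8, -6, 5) = 8
D (MAX): max(-9, -4) = -4
E (MAX): max(-1, -5) = -1
A (MIN): min(8, -4, -1) = -4
F (MAX): max(-3, 5) = 5
G (MAX): max(3, -1) = 3
H (MAX): max(4, -4, -2) = 4
B (MIN): min(5, 3, 4) = 3
Root (MAX): max(-4, 3) = 3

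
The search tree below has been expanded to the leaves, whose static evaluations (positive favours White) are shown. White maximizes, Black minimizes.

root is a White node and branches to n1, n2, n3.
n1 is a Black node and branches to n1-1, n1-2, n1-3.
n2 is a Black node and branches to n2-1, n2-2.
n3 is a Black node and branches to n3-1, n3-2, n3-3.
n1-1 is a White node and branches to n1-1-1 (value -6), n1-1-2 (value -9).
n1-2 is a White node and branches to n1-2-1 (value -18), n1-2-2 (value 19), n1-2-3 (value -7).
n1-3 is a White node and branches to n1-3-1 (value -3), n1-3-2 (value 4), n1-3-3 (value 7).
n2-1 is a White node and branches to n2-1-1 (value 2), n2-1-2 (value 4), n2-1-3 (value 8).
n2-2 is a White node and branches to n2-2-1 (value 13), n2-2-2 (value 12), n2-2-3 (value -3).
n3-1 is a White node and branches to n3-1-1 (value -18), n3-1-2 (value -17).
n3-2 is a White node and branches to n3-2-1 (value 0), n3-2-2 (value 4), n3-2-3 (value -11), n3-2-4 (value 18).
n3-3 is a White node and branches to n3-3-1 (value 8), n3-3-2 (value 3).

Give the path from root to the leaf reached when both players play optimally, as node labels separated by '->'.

root -> n2 -> n2-1 -> n2-1-3

n1-1 (White): max(-6, -9) = -6
n1-2 (White): max(-18, 19, -7) = 19
n1-3 (White): max(-3, 4, 7) = 7
n1 (Black): min(-6, 19, 7) = -6
n2-1 (White): max(2, 4, 8) = 8
n2-2 (White): max(13, 12, -3) = 13
n2 (Black): min(8, 13) = 8
n3-1 (White): max(-18, -17) = -17
n3-2 (White): max(0, 4, -11, 18) = 18
n3-3 (White): max(8, 3) = 8
n3 (Black): min(-17, 18, 8) = -17
root (White): max(-6, 8, -17) = 8
At root, White picks n2 (highest: 8).
At n2, Black picks n2-1 (lowest: 8).
At n2-1, White picks n2-1-3 (highest: 8).
Terminal value 8.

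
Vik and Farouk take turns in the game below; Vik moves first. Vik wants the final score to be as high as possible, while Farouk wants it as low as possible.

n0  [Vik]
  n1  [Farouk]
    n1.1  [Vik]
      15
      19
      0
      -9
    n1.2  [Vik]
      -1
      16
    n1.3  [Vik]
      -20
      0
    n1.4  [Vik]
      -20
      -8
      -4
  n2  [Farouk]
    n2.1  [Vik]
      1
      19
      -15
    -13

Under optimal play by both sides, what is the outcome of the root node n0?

-4

n1.1 (Vik): max(15, 19, 0, -9) = 19
n1.2 (Vik): max(-1, 16) = 16
n1.3 (Vik): max(-20, 0) = 0
n1.4 (Vik): max(-20, -8, -4) = -4
n1 (Farouk): min(19, 16, 0, -4) = -4
n2.1 (Vik): max(1, 19, -15) = 19
n2 (Farouk): min(19, -13) = -13
n0 (Vik): max(-4, -13) = -4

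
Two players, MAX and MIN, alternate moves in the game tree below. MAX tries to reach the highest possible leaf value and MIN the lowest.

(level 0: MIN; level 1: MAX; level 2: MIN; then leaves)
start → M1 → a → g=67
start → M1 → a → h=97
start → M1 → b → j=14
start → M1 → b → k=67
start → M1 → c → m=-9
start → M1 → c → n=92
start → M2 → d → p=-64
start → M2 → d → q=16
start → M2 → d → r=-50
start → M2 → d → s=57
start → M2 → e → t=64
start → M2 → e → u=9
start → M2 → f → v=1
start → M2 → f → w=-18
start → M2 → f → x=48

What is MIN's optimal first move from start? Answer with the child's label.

a (MIN): min(67, 97) = 67
b (MIN): min(14, 67) = 14
c (MIN): min(-9, 92) = -9
M1 (MAX): max(67, 14, -9) = 67
d (MIN): min(-64, 16, -50, 57) = -64
e (MIN): min(64, 9) = 9
f (MIN): min(1, -18, 48) = -18
M2 (MAX): max(-64, 9, -18) = 9
start (MIN): min(67, 9) = 9
MIN at start wants the lowest of {M1=67, M2=9}, so chooses M2.

M2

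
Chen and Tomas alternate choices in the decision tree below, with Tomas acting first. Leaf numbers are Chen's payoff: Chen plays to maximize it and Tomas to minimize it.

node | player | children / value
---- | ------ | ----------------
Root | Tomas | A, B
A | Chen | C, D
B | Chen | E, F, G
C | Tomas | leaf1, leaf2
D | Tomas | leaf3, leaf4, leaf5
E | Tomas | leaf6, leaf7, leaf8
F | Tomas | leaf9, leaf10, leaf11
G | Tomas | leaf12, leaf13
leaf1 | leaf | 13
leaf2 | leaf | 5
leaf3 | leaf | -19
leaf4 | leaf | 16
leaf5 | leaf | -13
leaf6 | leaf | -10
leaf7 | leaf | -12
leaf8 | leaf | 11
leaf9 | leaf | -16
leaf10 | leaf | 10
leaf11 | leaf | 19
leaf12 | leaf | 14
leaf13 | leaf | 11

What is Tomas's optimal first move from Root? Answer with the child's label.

C (Tomas): min(13, 5) = 5
D (Tomas): min(-19, 16, -13) = -19
A (Chen): max(5, -19) = 5
E (Tomas): min(-10, -12, 11) = -12
F (Tomas): min(-16, 10, 19) = -16
G (Tomas): min(14, 11) = 11
B (Chen): max(-12, -16, 11) = 11
Root (Tomas): min(5, 11) = 5
Tomas at Root wants the lowest of {A=5, B=11}, so chooses A.

A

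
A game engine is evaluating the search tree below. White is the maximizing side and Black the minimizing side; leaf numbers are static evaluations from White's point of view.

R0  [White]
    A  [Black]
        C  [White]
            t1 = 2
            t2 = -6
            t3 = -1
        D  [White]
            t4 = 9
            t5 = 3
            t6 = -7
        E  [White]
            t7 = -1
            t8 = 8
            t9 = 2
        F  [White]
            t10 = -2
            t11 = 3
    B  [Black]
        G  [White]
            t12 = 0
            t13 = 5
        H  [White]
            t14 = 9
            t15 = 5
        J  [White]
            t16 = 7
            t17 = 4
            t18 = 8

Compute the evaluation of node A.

2

C (White): max(2, -6, -1) = 2
D (White): max(9, 3, -7) = 9
E (White): max(-1, 8, 2) = 8
F (White): max(-2, 3) = 3
A (Black): min(2, 9, 8, 3) = 2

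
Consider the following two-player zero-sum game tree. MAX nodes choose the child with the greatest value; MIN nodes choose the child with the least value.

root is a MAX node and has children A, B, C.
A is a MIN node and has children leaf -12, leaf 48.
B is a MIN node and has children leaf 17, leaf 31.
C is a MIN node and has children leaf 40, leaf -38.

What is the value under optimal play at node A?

A (MIN): min(-12, 48) = -12

-12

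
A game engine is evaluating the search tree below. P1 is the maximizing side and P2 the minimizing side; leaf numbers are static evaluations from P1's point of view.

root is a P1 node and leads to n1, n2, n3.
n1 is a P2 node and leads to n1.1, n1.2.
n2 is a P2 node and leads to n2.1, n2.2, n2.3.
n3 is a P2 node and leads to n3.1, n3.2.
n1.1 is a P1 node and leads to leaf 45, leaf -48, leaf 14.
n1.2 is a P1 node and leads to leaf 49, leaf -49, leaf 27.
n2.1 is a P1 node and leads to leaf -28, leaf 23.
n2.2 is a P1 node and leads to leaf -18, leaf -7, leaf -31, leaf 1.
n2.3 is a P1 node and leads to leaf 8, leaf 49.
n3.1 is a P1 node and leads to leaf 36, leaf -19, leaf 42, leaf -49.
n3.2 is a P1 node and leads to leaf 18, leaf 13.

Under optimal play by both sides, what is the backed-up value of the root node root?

45

n1.1 (P1): max(45, -48, 14) = 45
n1.2 (P1): max(49, -49, 27) = 49
n1 (P2): min(45, 49) = 45
n2.1 (P1): max(-28, 23) = 23
n2.2 (P1): max(-18, -7, -31, 1) = 1
n2.3 (P1): max(8, 49) = 49
n2 (P2): min(23, 1, 49) = 1
n3.1 (P1): max(36, -19, 42, -49) = 42
n3.2 (P1): max(18, 13) = 18
n3 (P2): min(42, 18) = 18
root (P1): max(45, 1, 18) = 45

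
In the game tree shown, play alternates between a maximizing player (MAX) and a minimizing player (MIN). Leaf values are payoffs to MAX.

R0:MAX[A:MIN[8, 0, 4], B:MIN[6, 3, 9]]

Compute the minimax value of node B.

3

B (MIN): min(6, 3, 9) = 3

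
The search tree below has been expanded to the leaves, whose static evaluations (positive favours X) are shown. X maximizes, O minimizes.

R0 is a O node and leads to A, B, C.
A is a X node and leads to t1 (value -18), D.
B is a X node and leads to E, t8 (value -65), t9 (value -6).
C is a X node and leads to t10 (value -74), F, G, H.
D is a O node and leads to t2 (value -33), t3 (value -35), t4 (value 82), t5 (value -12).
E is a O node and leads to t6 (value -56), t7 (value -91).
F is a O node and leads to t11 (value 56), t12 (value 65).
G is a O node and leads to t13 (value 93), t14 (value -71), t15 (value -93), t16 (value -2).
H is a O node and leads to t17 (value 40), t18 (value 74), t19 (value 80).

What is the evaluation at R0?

-18

D (O): min(-33, -35, 82, -12) = -35
A (X): max(-18, -35) = -18
E (O): min(-56, -91) = -91
B (X): max(-91, -65, -6) = -6
F (O): min(56, 65) = 56
G (O): min(93, -71, -93, -2) = -93
H (O): min(40, 74, 80) = 40
C (X): max(-74, 56, -93, 40) = 56
R0 (O): min(-18, -6, 56) = -18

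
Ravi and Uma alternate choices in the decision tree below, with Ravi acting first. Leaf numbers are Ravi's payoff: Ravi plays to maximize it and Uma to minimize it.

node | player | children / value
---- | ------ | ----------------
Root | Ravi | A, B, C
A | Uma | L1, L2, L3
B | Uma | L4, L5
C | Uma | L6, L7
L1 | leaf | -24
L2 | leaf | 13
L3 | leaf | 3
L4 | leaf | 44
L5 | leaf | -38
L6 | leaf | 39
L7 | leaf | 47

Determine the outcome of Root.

A (Uma): min(-24, 13, 3) = -24
B (Uma): min(44, -38) = -38
C (Uma): min(39, 47) = 39
Root (Ravi): max(-24, -38, 39) = 39

39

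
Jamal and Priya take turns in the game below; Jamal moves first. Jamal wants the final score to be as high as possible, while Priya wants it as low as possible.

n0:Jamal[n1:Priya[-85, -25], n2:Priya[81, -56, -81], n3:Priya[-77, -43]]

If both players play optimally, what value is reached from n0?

n1 (Priya): min(-85, -25) = -85
n2 (Priya): min(81, -56, -81) = -81
n3 (Priya): min(-77, -43) = -77
n0 (Jamal): max(-85, -81, -77) = -77

-77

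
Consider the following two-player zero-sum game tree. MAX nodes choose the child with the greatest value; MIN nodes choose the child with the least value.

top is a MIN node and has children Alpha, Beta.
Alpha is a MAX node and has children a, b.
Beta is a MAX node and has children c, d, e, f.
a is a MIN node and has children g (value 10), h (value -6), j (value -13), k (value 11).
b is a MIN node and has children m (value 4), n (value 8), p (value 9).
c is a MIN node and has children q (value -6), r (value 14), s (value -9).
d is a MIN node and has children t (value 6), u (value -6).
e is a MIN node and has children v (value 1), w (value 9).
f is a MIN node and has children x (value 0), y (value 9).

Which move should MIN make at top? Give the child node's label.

Beta

a (MIN): min(10, -6, -13, 11) = -13
b (MIN): min(4, 8, 9) = 4
Alpha (MAX): max(-13, 4) = 4
c (MIN): min(-6, 14, -9) = -9
d (MIN): min(6, -6) = -6
e (MIN): min(1, 9) = 1
f (MIN): min(0, 9) = 0
Beta (MAX): max(-9, -6, 1, 0) = 1
top (MIN): min(4, 1) = 1
MIN at top wants the lowest of {Alpha=4, Beta=1}, so chooses Beta.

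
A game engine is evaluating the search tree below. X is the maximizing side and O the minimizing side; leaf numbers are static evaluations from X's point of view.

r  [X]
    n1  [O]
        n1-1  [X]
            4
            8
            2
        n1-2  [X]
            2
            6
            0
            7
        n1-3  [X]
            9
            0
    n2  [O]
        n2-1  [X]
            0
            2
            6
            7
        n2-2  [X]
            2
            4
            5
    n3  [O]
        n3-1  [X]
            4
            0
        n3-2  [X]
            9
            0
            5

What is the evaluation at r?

n1-1 (X): max(4, 8, 2) = 8
n1-2 (X): max(2, 6, 0, 7) = 7
n1-3 (X): max(9, 0) = 9
n1 (O): min(8, 7, 9) = 7
n2-1 (X): max(0, 2, 6, 7) = 7
n2-2 (X): max(2, 4, 5) = 5
n2 (O): min(7, 5) = 5
n3-1 (X): max(4, 0) = 4
n3-2 (X): max(9, 0, 5) = 9
n3 (O): min(4, 9) = 4
r (X): max(7, 5, 4) = 7

7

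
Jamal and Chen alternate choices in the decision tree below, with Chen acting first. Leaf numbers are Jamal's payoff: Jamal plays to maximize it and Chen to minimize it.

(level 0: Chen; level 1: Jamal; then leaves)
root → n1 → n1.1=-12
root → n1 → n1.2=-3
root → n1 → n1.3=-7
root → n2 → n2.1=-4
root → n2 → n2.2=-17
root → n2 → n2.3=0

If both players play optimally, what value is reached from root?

-3

n1 (Jamal): max(-12, -3, -7) = -3
n2 (Jamal): max(-4, -17, 0) = 0
root (Chen): min(-3, 0) = -3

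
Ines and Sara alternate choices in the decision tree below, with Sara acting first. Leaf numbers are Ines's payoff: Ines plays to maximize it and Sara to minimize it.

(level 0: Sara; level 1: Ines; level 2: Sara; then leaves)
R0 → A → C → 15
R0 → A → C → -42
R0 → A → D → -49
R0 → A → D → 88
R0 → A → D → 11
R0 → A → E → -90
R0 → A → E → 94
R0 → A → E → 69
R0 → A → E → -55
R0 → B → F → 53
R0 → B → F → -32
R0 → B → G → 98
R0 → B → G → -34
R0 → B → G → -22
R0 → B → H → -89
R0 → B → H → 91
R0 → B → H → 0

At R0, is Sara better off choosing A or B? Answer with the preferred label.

C (Sara): min(15, -42) = -42
D (Sara): min(-49, 88, 11) = -49
E (Sara): min(-90, 94, 69, -55) = -90
A (Ines): max(-42, -49, -90) = -42
F (Sara): min(53, -32) = -32
G (Sara): min(98, -34, -22) = -34
H (Sara): min(-89, 91, 0) = -89
B (Ines): max(-32, -34, -89) = -32
Sara prefers the lower value; A=-42, B=-32. A is better since -42 < -32.

A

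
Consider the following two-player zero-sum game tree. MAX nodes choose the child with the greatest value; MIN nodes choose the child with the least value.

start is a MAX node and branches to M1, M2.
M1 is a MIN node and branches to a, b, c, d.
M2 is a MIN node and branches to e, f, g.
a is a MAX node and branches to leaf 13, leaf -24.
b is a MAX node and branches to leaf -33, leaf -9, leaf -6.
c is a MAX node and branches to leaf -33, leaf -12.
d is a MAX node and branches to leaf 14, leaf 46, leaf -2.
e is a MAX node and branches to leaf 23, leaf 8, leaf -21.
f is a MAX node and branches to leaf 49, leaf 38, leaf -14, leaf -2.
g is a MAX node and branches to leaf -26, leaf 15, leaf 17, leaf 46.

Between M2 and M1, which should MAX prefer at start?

M2

e (MAX): max(23, 8, -21) = 23
f (MAX): max(49, 38, -14, -2) = 49
g (MAX): max(-26, 15, 17, 46) = 46
M2 (MIN): min(23, 49, 46) = 23
a (MAX): max(13, -24) = 13
b (MAX): max(-33, -9, -6) = -6
c (MAX): max(-33, -12) = -12
d (MAX): max(14, 46, -2) = 46
M1 (MIN): min(13, -6, -12, 46) = -12
MAX prefers the higher value; M2=23, M1=-12. M2 is better since 23 > -12.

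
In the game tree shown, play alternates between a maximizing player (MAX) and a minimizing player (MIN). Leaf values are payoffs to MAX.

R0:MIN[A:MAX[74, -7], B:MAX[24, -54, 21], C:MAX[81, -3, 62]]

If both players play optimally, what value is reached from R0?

24

A (MAX): max(74, -7) = 74
B (MAX): max(24, -54, 21) = 24
C (MAX): max(81, -3, 62) = 81
R0 (MIN): min(74, 24, 81) = 24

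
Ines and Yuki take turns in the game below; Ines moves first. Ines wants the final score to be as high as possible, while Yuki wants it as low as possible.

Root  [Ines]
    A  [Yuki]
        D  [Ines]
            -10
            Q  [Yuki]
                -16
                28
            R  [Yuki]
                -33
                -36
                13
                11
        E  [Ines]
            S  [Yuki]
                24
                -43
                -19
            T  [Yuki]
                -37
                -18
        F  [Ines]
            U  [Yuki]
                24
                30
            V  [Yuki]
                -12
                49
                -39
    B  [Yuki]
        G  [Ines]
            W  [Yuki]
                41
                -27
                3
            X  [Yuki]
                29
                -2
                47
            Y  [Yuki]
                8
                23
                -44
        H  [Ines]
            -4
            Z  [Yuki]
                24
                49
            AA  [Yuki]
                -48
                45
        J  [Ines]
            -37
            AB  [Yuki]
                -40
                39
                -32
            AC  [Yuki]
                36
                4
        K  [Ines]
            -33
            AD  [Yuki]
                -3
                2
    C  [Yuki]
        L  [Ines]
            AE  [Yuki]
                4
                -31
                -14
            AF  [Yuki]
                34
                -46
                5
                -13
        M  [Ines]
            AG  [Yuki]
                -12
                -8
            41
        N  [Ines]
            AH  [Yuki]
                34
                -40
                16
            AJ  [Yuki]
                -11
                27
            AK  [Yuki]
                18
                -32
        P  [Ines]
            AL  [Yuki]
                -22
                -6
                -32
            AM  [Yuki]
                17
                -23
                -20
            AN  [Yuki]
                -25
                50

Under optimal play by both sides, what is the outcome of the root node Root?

Q (Yuki): min(-16, 28) = -16
R (Yuki): min(-33, -36, 13, 11) = -36
D (Ines): max(-10, -16, -36) = -10
S (Yuki): min(24, -43, -19) = -43
T (Yuki): min(-37, -18) = -37
E (Ines): max(-43, -37) = -37
U (Yuki): min(24, 30) = 24
V (Yuki): min(-12, 49, -39) = -39
F (Ines): max(24, -39) = 24
A (Yuki): min(-10, -37, 24) = -37
W (Yuki): min(41, -27, 3) = -27
X (Yuki): min(29, -2, 47) = -2
Y (Yuki): min(8, 23, -44) = -44
G (Ines): max(-27, -2, -44) = -2
Z (Yuki): min(24, 49) = 24
AA (Yuki): min(-48, 45) = -48
H (Ines): max(-4, 24, -48) = 24
AB (Yuki): min(-40, 39, -32) = -40
AC (Yuki): min(36, 4) = 4
J (Ines): max(-37, -40, 4) = 4
AD (Yuki): min(-3, 2) = -3
K (Ines): max(-33, -3) = -3
B (Yuki): min(-2, 24, 4, -3) = -3
AE (Yuki): min(4, -31, -14) = -31
AF (Yuki): min(34, -46, 5, -13) = -46
L (Ines): max(-31, -46) = -31
AG (Yuki): min(-12, -8) = -12
M (Ines): max(-12, 41) = 41
AH (Yuki): min(34, -40, 16) = -40
AJ (Yuki): min(-11, 27) = -11
AK (Yuki): min(18, -32) = -32
N (Ines): max(-40, -11, -32) = -11
AL (Yuki): min(-22, -6, -32) = -32
AM (Yuki): min(17, -23, -20) = -23
AN (Yuki): min(-25, 50) = -25
P (Ines): max(-32, -23, -25) = -23
C (Yuki): min(-31, 41, -11, -23) = -31
Root (Ines): max(-37, -3, -31) = -3

-3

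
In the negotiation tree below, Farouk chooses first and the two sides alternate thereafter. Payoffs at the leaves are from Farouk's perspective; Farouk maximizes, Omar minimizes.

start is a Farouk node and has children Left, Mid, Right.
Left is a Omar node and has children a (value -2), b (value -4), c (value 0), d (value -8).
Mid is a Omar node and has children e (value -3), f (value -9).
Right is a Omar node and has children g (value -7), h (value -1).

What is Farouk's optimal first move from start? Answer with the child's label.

Left (Omar): min(-2, -4, 0, -8) = -8
Mid (Omar): min(-3, -9) = -9
Right (Omar): min(-7, -1) = -7
start (Farouk): max(-8, -9, -7) = -7
Farouk at start wants the highest of {Left=-8, Mid=-9, Right=-7}, so chooses Right.

Right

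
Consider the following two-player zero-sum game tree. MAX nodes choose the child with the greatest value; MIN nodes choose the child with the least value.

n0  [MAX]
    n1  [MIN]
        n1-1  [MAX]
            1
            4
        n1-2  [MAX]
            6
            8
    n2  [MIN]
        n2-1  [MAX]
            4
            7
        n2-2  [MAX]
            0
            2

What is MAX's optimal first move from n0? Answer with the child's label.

n1-1 (MAX): max(1, 4) = 4
n1-2 (MAX): max(6, 8) = 8
n1 (MIN): min(4, 8) = 4
n2-1 (MAX): max(4, 7) = 7
n2-2 (MAX): max(0, 2) = 2
n2 (MIN): min(7, 2) = 2
n0 (MAX): max(4, 2) = 4
MAX at n0 wants the highest of {n1=4, n2=2}, so chooses n1.

n1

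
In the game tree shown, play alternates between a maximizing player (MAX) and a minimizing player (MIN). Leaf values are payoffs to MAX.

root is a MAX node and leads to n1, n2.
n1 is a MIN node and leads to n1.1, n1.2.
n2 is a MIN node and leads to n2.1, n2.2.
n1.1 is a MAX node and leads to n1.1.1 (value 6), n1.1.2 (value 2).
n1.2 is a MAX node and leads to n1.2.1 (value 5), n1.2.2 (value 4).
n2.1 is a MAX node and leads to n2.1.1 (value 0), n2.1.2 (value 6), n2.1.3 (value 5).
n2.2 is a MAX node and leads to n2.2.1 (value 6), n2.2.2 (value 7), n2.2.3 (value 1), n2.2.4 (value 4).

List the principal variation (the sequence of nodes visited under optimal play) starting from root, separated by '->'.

root -> n2 -> n2.1 -> n2.1.2

n1.1 (MAX): max(6, 2) = 6
n1.2 (MAX): max(5, 4) = 5
n1 (MIN): min(6, 5) = 5
n2.1 (MAX): max(0, 6, 5) = 6
n2.2 (MAX): max(6, 7, 1, 4) = 7
n2 (MIN): min(6, 7) = 6
root (MAX): max(5, 6) = 6
At root, MAX picks n2 (highest: 6).
At n2, MIN picks n2.1 (lowest: 6).
At n2.1, MAX picks n2.1.2 (highest: 6).
Terminal value 6.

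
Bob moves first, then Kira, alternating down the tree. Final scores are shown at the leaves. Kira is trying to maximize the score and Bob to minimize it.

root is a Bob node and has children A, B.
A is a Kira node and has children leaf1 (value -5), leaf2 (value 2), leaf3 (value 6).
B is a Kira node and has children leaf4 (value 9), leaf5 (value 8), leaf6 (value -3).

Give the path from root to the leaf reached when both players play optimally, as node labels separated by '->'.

root -> A -> leaf3

A (Kira): max(-5, 2, 6) = 6
B (Kira): max(9, 8, -3) = 9
root (Bob): min(6, 9) = 6
At root, Bob picks A (lowest: 6).
At A, Kira picks leaf3 (highest: 6).
Terminal value 6.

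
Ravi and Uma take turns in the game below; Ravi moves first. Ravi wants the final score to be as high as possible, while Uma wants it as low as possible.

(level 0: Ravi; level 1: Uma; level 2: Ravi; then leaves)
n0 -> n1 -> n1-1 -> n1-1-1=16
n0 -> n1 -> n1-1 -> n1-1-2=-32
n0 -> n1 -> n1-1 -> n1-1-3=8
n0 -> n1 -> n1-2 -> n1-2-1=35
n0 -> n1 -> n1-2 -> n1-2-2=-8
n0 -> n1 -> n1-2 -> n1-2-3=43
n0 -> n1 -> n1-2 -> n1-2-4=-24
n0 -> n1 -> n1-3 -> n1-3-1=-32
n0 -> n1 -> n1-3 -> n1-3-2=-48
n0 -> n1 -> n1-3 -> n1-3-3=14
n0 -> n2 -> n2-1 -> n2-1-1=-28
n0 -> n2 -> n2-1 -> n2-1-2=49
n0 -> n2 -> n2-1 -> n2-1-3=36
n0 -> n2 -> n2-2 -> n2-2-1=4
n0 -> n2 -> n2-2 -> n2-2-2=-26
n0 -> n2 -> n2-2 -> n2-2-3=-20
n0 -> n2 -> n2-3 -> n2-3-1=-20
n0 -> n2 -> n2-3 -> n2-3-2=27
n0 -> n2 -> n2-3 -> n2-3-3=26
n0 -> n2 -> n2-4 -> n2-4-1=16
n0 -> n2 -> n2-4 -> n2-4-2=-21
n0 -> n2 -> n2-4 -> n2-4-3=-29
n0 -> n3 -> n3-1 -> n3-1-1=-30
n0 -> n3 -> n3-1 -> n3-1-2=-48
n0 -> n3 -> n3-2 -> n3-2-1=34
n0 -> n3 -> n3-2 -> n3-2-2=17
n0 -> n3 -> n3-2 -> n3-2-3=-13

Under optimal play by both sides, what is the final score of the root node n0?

14

n1-1 (Ravi): max(16, -32, 8) = 16
n1-2 (Ravi): max(35, -8, 43, -24) = 43
n1-3 (Ravi): max(-32, -48, 14) = 14
n1 (Uma): min(16, 43, 14) = 14
n2-1 (Ravi): max(-28, 49, 36) = 49
n2-2 (Ravi): max(4, -26, -20) = 4
n2-3 (Ravi): max(-20, 27, 26) = 27
n2-4 (Ravi): max(16, -21, -29) = 16
n2 (Uma): min(49, 4, 27, 16) = 4
n3-1 (Ravi): max(-30, -48) = -30
n3-2 (Ravi): max(34, 17, -13) = 34
n3 (Uma): min(-30, 34) = -30
n0 (Ravi): max(14, 4, -30) = 14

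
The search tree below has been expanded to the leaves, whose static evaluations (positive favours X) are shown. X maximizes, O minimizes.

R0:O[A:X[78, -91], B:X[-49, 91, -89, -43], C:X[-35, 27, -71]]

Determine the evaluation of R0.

A (X): max(78, -91) = 78
B (X): max(-49, 91, -89, -43) = 91
C (X): max(-35, 27, -71) = 27
R0 (O): min(78, 91, 27) = 27

27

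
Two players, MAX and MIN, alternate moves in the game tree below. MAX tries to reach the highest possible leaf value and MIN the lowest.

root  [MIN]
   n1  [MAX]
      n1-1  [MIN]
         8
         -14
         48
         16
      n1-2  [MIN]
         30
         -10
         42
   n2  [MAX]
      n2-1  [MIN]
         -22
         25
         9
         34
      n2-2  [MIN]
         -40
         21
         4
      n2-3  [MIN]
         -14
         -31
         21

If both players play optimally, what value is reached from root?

-22

n1-1 (MIN): min(8, -14, 48, 16) = -14
n1-2 (MIN): min(30, -10, 42) = -10
n1 (MAX): max(-14, -10) = -10
n2-1 (MIN): min(-22, 25, 9, 34) = -22
n2-2 (MIN): min(-40, 21, 4) = -40
n2-3 (MIN): min(-14, -31, 21) = -31
n2 (MAX): max(-22, -40, -31) = -22
root (MIN): min(-10, -22) = -22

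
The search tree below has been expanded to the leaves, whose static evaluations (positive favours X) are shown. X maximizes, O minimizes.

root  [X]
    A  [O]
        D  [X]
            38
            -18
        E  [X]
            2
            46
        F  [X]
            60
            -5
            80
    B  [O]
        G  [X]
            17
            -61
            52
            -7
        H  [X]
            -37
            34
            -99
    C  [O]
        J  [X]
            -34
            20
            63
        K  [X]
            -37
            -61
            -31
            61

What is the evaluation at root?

61

D (X): max(38, -18) = 38
E (X): max(2, 46) = 46
F (X): max(60, -5, 80) = 80
A (O): min(38, 46, 80) = 38
G (X): max(17, -61, 52, -7) = 52
H (X): max(-37, 34, -99) = 34
B (O): min(52, 34) = 34
J (X): max(-34, 20, 63) = 63
K (X): max(-37, -61, -31, 61) = 61
C (O): min(63, 61) = 61
root (X): max(38, 34, 61) = 61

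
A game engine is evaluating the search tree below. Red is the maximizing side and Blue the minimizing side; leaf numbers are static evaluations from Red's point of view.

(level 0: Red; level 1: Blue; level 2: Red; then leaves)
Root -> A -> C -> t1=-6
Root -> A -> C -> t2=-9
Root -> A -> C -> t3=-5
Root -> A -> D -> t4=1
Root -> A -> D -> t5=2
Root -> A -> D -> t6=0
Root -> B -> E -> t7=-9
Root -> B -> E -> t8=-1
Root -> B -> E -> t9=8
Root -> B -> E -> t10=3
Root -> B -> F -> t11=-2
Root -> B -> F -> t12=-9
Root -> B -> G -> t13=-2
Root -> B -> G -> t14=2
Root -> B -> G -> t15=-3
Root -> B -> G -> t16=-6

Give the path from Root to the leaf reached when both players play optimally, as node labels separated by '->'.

Root -> B -> F -> t11

C (Red): max(-6, -9, -5) = -5
D (Red): max(1, 2, 0) = 2
A (Blue): min(-5, 2) = -5
E (Red): max(-9, -1, 8, 3) = 8
F (Red): max(-2, -9) = -2
G (Red): max(-2, 2, -3, -6) = 2
B (Blue): min(8, -2, 2) = -2
Root (Red): max(-5, -2) = -2
At Root, Red picks B (highest: -2).
At B, Blue picks F (lowest: -2).
At F, Red picks t11 (highest: -2).
Terminal value -2.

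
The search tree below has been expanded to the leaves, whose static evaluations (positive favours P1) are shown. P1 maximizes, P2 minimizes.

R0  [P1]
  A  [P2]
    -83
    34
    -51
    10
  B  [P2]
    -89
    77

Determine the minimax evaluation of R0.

-83

A (P2): min(-83, 34, -51, 10) = -83
B (P2): min(-89, 77) = -89
R0 (P1): max(-83, -89) = -83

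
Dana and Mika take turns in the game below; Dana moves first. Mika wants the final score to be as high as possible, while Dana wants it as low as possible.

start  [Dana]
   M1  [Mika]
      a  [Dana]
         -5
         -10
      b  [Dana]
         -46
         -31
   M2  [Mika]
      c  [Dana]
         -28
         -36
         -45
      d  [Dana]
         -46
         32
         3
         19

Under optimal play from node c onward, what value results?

c (Dana): min(-28, -36, -45) = -45

-45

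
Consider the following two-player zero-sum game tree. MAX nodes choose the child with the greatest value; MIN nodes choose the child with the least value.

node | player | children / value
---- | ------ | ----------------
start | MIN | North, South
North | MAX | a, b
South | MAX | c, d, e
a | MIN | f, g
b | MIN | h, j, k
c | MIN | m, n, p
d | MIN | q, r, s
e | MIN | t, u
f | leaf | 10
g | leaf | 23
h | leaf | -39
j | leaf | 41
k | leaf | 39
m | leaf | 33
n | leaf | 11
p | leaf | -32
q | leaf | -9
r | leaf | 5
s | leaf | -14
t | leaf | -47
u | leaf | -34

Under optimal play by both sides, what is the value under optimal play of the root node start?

-14

a (MIN): min(10, 23) = 10
b (MIN): min(-39, 41, 39) = -39
North (MAX): max(10, -39) = 10
c (MIN): min(33, 11, -32) = -32
d (MIN): min(-9, 5, -14) = -14
e (MIN): min(-47, -34) = -47
South (MAX): max(-32, -14, -47) = -14
start (MIN): min(10, -14) = -14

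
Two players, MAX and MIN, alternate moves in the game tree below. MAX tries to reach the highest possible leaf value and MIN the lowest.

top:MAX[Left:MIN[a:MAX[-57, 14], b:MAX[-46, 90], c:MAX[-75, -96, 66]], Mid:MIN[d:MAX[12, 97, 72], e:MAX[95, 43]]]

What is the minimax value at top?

a (MAX): max(-57, 14) = 14
b (MAX): max(-46, 90) = 90
c (MAX): max(-75, -96, 66) = 66
Left (MIN): min(14, 90, 66) = 14
d (MAX): max(12, 97, 72) = 97
e (MAX): max(95, 43) = 95
Mid (MIN): min(97, 95) = 95
top (MAX): max(14, 95) = 95

95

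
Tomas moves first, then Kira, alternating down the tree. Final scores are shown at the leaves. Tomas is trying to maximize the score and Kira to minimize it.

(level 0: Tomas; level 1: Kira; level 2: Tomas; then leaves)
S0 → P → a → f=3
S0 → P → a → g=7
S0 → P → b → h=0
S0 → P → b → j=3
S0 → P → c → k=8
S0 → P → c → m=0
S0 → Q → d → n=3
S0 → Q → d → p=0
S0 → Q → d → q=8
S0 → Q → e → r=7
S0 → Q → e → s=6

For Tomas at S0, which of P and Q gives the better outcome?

a (Tomas): max(3, 7) = 7
b (Tomas): max(0, 3) = 3
c (Tomas): max(8, 0) = 8
P (Kira): min(7, 3, 8) = 3
d (Tomas): max(3, 0, 8) = 8
e (Tomas): max(7, 6) = 7
Q (Kira): min(8, 7) = 7
Tomas prefers the higher value; P=3, Q=7. Q is better since 7 > 3.

Q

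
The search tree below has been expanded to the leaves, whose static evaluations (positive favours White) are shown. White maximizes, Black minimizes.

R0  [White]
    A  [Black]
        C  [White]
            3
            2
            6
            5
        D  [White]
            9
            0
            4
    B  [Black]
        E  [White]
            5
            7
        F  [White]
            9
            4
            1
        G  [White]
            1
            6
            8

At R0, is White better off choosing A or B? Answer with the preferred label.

B

C (White): max(3, 2, 6, 5) = 6
D (White): max(9, 0, 4) = 9
A (Black): min(6, 9) = 6
E (White): max(5, 7) = 7
F (White): max(9, 4, 1) = 9
G (White): max(1, 6, 8) = 8
B (Black): min(7, 9, 8) = 7
White prefers the higher value; A=6, B=7. B is better since 7 > 6.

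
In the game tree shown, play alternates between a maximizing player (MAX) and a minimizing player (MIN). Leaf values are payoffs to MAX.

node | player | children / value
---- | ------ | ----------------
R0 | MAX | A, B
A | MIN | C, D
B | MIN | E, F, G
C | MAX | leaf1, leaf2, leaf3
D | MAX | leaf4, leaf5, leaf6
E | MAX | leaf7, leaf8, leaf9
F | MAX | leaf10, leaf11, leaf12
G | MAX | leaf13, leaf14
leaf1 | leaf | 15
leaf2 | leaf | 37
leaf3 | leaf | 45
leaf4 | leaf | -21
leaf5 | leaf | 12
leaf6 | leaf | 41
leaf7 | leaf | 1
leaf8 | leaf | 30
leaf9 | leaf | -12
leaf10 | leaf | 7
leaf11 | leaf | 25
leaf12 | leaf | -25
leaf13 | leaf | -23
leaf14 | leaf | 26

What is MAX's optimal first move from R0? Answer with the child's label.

C (MAX): max(15, 37, 45) = 45
D (MAX): max(-21, 12, 41) = 41
A (MIN): min(45, 41) = 41
E (MAX): max(1, 30, -12) = 30
F (MAX): max(7, 25, -25) = 25
G (MAX): max(-23, 26) = 26
B (MIN): min(30, 25, 26) = 25
R0 (MAX): max(41, 25) = 41
MAX at R0 wants the highest of {A=41, B=25}, so chooses A.

A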